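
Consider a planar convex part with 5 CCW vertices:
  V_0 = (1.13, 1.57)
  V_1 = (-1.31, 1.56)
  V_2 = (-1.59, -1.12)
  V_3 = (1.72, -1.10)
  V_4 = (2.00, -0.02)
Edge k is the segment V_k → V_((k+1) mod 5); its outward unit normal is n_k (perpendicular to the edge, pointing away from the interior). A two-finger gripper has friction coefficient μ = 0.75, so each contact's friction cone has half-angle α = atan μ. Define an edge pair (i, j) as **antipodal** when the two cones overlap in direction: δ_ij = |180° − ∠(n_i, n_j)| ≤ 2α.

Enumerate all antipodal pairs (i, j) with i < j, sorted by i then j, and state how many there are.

count = 4; pairs: (0,2), (1,3), (1,4), (2,4)

α = atan 0.75 = 36.87°;  2α = 73.74°
n_0 = (-0.0041, +1.0000)
n_1 = (-0.9946, +0.1039)
n_2 = (+0.0060, -1.0000)
n_3 = (+0.9680, -0.2510)
n_4 = (+0.8773, +0.4800)
  (0,1): δ = 96.20°  ·
  (0,2): δ = 0.11°  ✓
  (0,3): δ = 75.23°  ·
  (0,4): δ = 118.45°  ·
  (1,2): δ = 83.69°  ·
  (1,3): δ = 8.57°  ✓
  (1,4): δ = 34.65°  ✓
  (2,3): δ = 104.88°  ·
  (2,4): δ = 61.66°  ✓
  (3,4): δ = 136.78°  ·
antipodal pairs: 4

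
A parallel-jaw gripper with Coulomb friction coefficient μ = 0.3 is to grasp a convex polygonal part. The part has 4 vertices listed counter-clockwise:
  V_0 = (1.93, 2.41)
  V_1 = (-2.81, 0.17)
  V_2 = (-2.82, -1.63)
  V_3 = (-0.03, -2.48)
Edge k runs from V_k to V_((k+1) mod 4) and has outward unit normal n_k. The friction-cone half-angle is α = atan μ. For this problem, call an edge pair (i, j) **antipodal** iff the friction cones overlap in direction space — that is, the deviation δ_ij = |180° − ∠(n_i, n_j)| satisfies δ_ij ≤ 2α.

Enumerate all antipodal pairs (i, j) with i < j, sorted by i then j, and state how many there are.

count = 1; pairs: (1,3)

α = atan 0.3 = 16.70°;  2α = 33.40°
n_0 = (-0.4273, +0.9041)
n_1 = (-1.0000, +0.0056)
n_2 = (-0.2914, -0.9566)
n_3 = (+0.9282, -0.3720)
  (0,1): δ = 115.61°  ·
  (0,2): δ = 42.24°  ·
  (0,3): δ = 42.86°  ·
  (1,2): δ = 106.63°  ·
  (1,3): δ = 21.52°  ✓
  (2,3): δ = 94.90°  ·
antipodal pairs: 1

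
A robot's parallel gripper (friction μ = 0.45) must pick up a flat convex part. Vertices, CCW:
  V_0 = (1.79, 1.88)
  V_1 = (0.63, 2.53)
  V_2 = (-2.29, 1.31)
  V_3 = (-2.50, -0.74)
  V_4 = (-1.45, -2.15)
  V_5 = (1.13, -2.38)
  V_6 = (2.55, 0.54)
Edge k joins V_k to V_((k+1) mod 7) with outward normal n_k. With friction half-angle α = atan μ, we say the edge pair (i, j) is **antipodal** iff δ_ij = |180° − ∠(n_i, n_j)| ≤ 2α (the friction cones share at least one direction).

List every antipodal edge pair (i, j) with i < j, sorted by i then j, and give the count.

α = atan 0.45 = 24.23°;  2α = 48.46°
n_0 = (+0.4888, +0.8724)
n_1 = (-0.3855, +0.9227)
n_2 = (-0.9948, +0.1019)
n_3 = (-0.8020, -0.5973)
n_4 = (-0.0888, -0.9960)
n_5 = (+0.8993, -0.4373)
n_6 = (+0.8698, +0.4933)
  (0,1): δ = 128.06°  ·
  (0,2): δ = 66.59°  ·
  (0,3): δ = 24.06°  ✓
  (0,4): δ = 24.17°  ✓
  (0,5): δ = 93.33°  ·
  (0,6): δ = 148.82°  ·
  (1,2): δ = 118.52°  ·
  (1,3): δ = 76.00°  ·
  (1,4): δ = 27.77°  ✓
  (1,5): δ = 41.39°  ✓
  (1,6): δ = 96.88°  ·
  (2,3): δ = 137.48°  ·
  (2,4): δ = 89.25°  ·
  (2,5): δ = 20.08°  ✓
  (2,6): δ = 35.41°  ✓
  (3,4): δ = 131.77°  ·
  (3,5): δ = 62.61°  ·
  (3,6): δ = 7.11°  ✓
  (4,5): δ = 110.84°  ·
  (4,6): δ = 55.35°  ·
  (5,6): δ = 124.51°  ·
antipodal pairs: 7

count = 7; pairs: (0,3), (0,4), (1,4), (1,5), (2,5), (2,6), (3,6)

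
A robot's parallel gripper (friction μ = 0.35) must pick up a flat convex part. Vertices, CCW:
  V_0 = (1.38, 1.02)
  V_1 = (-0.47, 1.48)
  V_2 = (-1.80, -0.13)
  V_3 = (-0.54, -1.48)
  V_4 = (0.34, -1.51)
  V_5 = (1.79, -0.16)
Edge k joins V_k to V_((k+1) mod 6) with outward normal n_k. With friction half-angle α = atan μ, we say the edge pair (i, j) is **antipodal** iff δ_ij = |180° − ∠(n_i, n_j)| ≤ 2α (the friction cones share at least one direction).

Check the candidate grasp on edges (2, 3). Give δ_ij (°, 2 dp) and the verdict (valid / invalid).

α = atan 0.35 = 19.29°;  2α = 38.58°
edge 2: e_2 = (+1.26, -1.35);  n_2 = (-0.7311, -0.6823)
edge 3: e_3 = (+0.88, -0.03);  n_3 = (-0.0341, -0.9994)
∠(n_2, n_3) = 45.02°
δ = |180° − 45.02°| = 134.98°
134.98° > 2α = 38.58°  →  invalid

δ = 134.98°, invalid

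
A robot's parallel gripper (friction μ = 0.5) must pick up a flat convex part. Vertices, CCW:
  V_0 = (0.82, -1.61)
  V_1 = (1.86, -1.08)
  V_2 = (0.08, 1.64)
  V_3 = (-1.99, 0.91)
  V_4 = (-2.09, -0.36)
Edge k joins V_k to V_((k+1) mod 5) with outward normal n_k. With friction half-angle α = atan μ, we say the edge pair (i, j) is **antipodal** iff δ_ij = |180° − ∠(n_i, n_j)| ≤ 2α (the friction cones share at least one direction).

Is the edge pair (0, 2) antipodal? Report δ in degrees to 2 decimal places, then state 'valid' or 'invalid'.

α = atan 0.5 = 26.57°;  2α = 53.13°
edge 0: e_0 = (+1.04, +0.53);  n_0 = (+0.4541, -0.8910)
edge 2: e_2 = (-2.07, -0.73);  n_2 = (-0.3326, +0.9431)
∠(n_0, n_2) = 172.42°
δ = |180° − 172.42°| = 7.58°
7.58° ≤ 2α = 53.13°  →  valid

δ = 7.58°, valid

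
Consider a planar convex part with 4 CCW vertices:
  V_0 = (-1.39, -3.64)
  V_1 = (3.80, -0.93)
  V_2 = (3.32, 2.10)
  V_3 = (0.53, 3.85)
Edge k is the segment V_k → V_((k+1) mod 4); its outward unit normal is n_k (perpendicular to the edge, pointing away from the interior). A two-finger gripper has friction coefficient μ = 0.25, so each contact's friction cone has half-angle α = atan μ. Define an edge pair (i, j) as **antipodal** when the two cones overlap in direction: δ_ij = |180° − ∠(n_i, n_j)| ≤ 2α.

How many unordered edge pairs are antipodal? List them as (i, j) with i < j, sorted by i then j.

α = atan 0.25 = 14.04°;  2α = 28.07°
n_0 = (+0.4629, -0.8864)
n_1 = (+0.9877, +0.1565)
n_2 = (+0.5314, +0.8471)
n_3 = (-0.9687, +0.2483)
  (0,1): δ = 108.57°  ·
  (0,2): δ = 59.67°  ·
  (0,3): δ = 48.05°  ·
  (1,2): δ = 131.10°  ·
  (1,3): δ = 23.38°  ✓
  (2,3): δ = 72.28°  ·
antipodal pairs: 1

count = 1; pairs: (1,3)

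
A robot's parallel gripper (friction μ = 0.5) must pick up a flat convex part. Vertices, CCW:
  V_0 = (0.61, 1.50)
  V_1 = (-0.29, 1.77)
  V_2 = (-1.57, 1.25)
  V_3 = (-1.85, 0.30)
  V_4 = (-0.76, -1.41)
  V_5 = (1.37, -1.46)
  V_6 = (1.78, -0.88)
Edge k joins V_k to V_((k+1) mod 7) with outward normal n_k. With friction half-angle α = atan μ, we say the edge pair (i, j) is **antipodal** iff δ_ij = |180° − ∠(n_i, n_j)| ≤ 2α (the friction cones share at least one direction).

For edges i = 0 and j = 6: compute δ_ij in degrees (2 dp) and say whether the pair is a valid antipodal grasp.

α = atan 0.5 = 26.57°;  2α = 53.13°
edge 0: e_0 = (-0.90, +0.27);  n_0 = (+0.2873, +0.9578)
edge 6: e_6 = (-1.17, +2.38);  n_6 = (+0.8974, +0.4412)
∠(n_0, n_6) = 47.12°
δ = |180° − 47.12°| = 132.88°
132.88° > 2α = 53.13°  →  invalid

δ = 132.88°, invalid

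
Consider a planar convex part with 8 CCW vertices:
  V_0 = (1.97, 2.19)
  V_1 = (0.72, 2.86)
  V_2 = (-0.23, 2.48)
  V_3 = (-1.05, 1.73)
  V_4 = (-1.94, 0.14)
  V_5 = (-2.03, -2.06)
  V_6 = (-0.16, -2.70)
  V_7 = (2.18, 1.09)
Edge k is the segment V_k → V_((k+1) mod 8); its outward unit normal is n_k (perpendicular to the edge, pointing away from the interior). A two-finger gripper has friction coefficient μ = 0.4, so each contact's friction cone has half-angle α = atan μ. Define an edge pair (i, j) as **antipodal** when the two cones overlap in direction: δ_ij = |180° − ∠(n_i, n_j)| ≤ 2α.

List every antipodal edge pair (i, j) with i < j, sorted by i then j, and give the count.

count = 8; pairs: (0,5), (1,5), (1,6), (2,6), (3,6), (3,7), (4,6), (4,7)

α = atan 0.4 = 21.80°;  2α = 43.60°
n_0 = (+0.4724, +0.8814)
n_1 = (-0.3714, +0.9285)
n_2 = (-0.6749, +0.7379)
n_3 = (-0.8726, +0.4884)
n_4 = (-0.9992, +0.0409)
n_5 = (-0.3238, -0.9461)
n_6 = (+0.8509, -0.5253)
n_7 = (+0.9823, +0.1875)
  (0,1): δ = 130.01°  ·
  (0,2): δ = 109.36°  ·
  (0,3): δ = 91.05°  ·
  (0,4): δ = 64.15°  ·
  (0,5): δ = 9.30°  ✓
  (0,6): δ = 86.50°  ·
  (0,7): δ = 129.00°  ·
  (1,2): δ = 159.35°  ·
  (1,3): δ = 141.04°  ·
  (1,4): δ = 114.14°  ·
  (1,5): δ = 40.69°  ✓
  (1,6): δ = 36.51°  ✓
  (1,7): δ = 79.01°  ·
  (2,3): δ = 161.68°  ·
  (2,4): δ = 134.79°  ·
  (2,5): δ = 61.34°  ·
  (2,6): δ = 15.86°  ✓
  (2,7): δ = 58.36°  ·
  (3,4): δ = 153.10°  ·
  (3,5): δ = 79.66°  ·
  (3,6): δ = 2.45°  ✓
  (3,7): δ = 40.05°  ✓
  (4,5): δ = 106.55°  ·
  (4,6): δ = 29.35°  ✓
  (4,7): δ = 13.15°  ✓
  (5,6): δ = 102.80°  ·
  (5,7): δ = 60.30°  ·
  (6,7): δ = 137.50°  ·
antipodal pairs: 8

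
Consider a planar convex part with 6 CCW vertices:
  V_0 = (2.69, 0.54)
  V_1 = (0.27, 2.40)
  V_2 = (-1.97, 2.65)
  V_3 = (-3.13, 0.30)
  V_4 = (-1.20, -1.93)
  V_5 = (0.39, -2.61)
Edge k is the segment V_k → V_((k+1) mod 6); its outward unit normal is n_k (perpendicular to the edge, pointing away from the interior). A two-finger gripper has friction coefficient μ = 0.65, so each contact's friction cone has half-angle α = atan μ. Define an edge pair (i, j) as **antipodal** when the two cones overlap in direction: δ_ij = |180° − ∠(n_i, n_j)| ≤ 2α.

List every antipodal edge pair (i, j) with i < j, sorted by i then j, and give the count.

count = 6; pairs: (0,3), (0,4), (1,3), (1,4), (1,5), (2,5)

α = atan 0.65 = 33.02°;  2α = 66.05°
n_0 = (+0.6094, +0.7929)
n_1 = (+0.1109, +0.9938)
n_2 = (-0.8967, +0.4426)
n_3 = (-0.7561, -0.6544)
n_4 = (-0.3932, -0.9194)
n_5 = (+0.8076, -0.5897)
  (0,1): δ = 148.82°  ·
  (0,2): δ = 78.73°  ·
  (0,3): δ = 11.58°  ✓
  (0,4): δ = 14.39°  ✓
  (0,5): δ = 91.41°  ·
  (1,2): δ = 109.90°  ·
  (1,3): δ = 42.76°  ✓
  (1,4): δ = 16.79°  ✓
  (1,5): δ = 60.23°  ✓
  (2,3): δ = 112.85°  ·
  (2,4): δ = 86.88°  ·
  (2,5): δ = 9.86°  ✓
  (3,4): δ = 154.03°  ·
  (3,5): δ = 77.01°  ·
  (4,5): δ = 102.98°  ·
antipodal pairs: 6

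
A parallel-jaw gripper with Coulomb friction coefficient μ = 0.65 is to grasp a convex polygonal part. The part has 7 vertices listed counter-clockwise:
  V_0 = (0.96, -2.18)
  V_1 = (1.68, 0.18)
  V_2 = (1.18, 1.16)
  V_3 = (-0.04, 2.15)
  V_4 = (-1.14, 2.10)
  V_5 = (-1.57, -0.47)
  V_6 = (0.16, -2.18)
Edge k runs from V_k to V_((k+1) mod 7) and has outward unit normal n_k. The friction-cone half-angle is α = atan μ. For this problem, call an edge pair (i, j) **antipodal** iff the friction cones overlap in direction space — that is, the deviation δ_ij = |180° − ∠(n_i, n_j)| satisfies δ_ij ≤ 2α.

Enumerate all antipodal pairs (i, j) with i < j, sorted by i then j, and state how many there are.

count = 10; pairs: (0,4), (0,5), (1,4), (1,5), (1,6), (2,4), (2,5), (2,6), (3,5), (3,6)

α = atan 0.65 = 33.02°;  2α = 66.05°
n_0 = (+0.9565, -0.2918)
n_1 = (+0.8908, +0.4545)
n_2 = (+0.6301, +0.7765)
n_3 = (-0.0454, +0.9990)
n_4 = (-0.9863, +0.1650)
n_5 = (-0.7030, -0.7112)
n_6 = (+0.0000, -1.0000)
  (0,1): δ = 136.00°  ·
  (0,2): δ = 112.09°  ·
  (0,3): δ = 70.43°  ·
  (0,4): δ = 7.47°  ✓
  (0,5): δ = 62.30°  ✓
  (0,6): δ = 106.97°  ·
  (1,2): δ = 156.09°  ·
  (1,3): δ = 114.43°  ·
  (1,4): δ = 36.53°  ✓
  (1,5): δ = 18.30°  ✓
  (1,6): δ = 62.97°  ✓
  (2,3): δ = 138.34°  ·
  (2,4): δ = 60.44°  ✓
  (2,5): δ = 5.61°  ✓
  (2,6): δ = 39.06°  ✓
  (3,4): δ = 102.10°  ·
  (3,5): δ = 47.27°  ✓
  (3,6): δ = 2.60°  ✓
  (4,5): δ = 125.17°  ·
  (4,6): δ = 80.50°  ·
  (5,6): δ = 135.33°  ·
antipodal pairs: 10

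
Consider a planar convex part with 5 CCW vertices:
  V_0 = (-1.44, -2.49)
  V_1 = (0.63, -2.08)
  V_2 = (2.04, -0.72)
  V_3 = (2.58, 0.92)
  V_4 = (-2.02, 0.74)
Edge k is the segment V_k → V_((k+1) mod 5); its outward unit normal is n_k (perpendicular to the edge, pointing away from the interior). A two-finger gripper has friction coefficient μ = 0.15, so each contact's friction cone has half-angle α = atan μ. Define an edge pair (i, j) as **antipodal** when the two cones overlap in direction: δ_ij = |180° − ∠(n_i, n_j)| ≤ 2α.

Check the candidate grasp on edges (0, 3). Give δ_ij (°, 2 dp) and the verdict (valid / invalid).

α = atan 0.15 = 8.53°;  2α = 17.06°
edge 0: e_0 = (+2.07, +0.41);  n_0 = (+0.1943, -0.9809)
edge 3: e_3 = (-4.60, -0.18);  n_3 = (-0.0391, +0.9992)
∠(n_0, n_3) = 171.04°
δ = |180° − 171.04°| = 8.96°
8.96° ≤ 2α = 17.06°  →  valid

δ = 8.96°, valid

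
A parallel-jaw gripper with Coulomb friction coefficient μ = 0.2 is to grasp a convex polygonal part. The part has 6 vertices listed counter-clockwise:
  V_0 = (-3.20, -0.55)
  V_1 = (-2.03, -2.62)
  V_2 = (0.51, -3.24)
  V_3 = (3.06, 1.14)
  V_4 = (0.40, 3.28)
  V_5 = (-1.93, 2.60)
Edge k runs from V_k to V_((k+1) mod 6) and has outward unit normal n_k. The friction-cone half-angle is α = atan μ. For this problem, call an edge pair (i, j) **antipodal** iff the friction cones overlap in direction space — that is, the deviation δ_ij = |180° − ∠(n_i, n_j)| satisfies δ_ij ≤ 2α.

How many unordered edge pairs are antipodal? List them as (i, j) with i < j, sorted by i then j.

count = 2; pairs: (0,3), (2,5)

α = atan 0.2 = 11.31°;  2α = 22.62°
n_0 = (-0.8706, -0.4921)
n_1 = (-0.2371, -0.9715)
n_2 = (+0.8642, -0.5031)
n_3 = (+0.6268, +0.7792)
n_4 = (-0.2802, +0.9600)
n_5 = (-0.9275, +0.3739)
  (0,1): δ = 133.19°  ·
  (0,2): δ = 59.68°  ·
  (0,3): δ = 21.71°  ✓
  (0,4): δ = 76.79°  ·
  (0,5): δ = 128.57°  ·
  (1,2): δ = 106.49°  ·
  (1,3): δ = 25.10°  ·
  (1,4): δ = 29.99°  ·
  (1,5): δ = 81.76°  ·
  (2,3): δ = 98.61°  ·
  (2,4): δ = 43.52°  ·
  (2,5): δ = 8.25°  ✓
  (3,4): δ = 124.91°  ·
  (3,5): δ = 73.14°  ·
  (4,5): δ = 128.23°  ·
antipodal pairs: 2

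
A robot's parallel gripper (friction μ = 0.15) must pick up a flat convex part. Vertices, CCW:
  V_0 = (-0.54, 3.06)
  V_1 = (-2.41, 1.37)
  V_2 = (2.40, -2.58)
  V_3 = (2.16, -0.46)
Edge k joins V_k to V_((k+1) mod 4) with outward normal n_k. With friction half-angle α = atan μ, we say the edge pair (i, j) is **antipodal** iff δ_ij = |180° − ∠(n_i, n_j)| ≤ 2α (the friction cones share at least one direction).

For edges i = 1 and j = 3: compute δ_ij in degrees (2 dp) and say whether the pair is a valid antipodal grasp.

δ = 13.12°, valid

α = atan 0.15 = 8.53°;  2α = 17.06°
edge 1: e_1 = (+4.81, -3.95);  n_1 = (-0.6346, -0.7728)
edge 3: e_3 = (-2.70, +3.52);  n_3 = (+0.7935, +0.6086)
∠(n_1, n_3) = 166.88°
δ = |180° − 166.88°| = 13.12°
13.12° ≤ 2α = 17.06°  →  valid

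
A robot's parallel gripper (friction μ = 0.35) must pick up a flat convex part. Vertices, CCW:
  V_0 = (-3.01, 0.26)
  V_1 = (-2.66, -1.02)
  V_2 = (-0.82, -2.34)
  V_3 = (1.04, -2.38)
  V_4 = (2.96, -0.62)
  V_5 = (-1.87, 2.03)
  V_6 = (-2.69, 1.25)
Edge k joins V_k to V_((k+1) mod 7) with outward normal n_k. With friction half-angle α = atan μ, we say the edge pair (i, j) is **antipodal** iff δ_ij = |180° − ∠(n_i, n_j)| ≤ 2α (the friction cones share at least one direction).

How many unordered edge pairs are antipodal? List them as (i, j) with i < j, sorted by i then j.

α = atan 0.35 = 19.29°;  2α = 38.58°
n_0 = (-0.9646, -0.2638)
n_1 = (-0.5829, -0.8125)
n_2 = (-0.0215, -0.9998)
n_3 = (+0.6757, -0.7372)
n_4 = (+0.4810, +0.8767)
n_5 = (-0.6892, +0.7246)
n_6 = (-0.9515, +0.3076)
  (0,1): δ = 140.95°  ·
  (0,2): δ = 106.52°  ·
  (0,3): δ = 62.78°  ·
  (0,4): δ = 45.96°  ·
  (0,5): δ = 118.27°  ·
  (0,6): δ = 146.79°  ·
  (1,2): δ = 145.58°  ·
  (1,3): δ = 101.83°  ·
  (1,4): δ = 6.90°  ✓
  (1,5): δ = 79.22°  ·
  (1,6): δ = 107.74°  ·
  (2,3): δ = 136.26°  ·
  (2,4): δ = 27.52°  ✓
  (2,5): δ = 44.80°  ·
  (2,6): δ = 73.32°  ·
  (3,4): δ = 71.26°  ·
  (3,5): δ = 1.06°  ✓
  (3,6): δ = 29.58°  ✓
  (4,5): δ = 107.68°  ·
  (4,6): δ = 79.16°  ·
  (5,6): δ = 151.48°  ·
antipodal pairs: 4

count = 4; pairs: (1,4), (2,4), (3,5), (3,6)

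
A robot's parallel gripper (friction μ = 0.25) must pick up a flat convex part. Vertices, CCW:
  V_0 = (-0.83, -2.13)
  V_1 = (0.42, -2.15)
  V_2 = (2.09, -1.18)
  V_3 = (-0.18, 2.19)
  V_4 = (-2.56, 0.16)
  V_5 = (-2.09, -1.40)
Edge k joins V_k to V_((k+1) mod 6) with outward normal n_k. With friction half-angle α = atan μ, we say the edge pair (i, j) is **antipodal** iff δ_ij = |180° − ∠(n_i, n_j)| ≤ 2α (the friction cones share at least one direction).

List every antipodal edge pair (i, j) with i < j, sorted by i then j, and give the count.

α = atan 0.25 = 14.04°;  2α = 28.07°
n_0 = (-0.0160, -0.9999)
n_1 = (+0.5023, -0.8647)
n_2 = (+0.8294, +0.5587)
n_3 = (-0.6489, +0.7608)
n_4 = (-0.9575, -0.2885)
n_5 = (-0.5013, -0.8653)
  (0,1): δ = 148.93°  ·
  (0,2): δ = 55.12°  ·
  (0,3): δ = 41.38°  ·
  (0,4): δ = 107.68°  ·
  (0,5): δ = 150.83°  ·
  (1,2): δ = 86.19°  ·
  (1,3): δ = 10.31°  ✓
  (1,4): δ = 76.62°  ·
  (1,5): δ = 119.76°  ·
  (2,3): δ = 83.50°  ·
  (2,4): δ = 17.20°  ✓
  (2,5): δ = 25.95°  ✓
  (3,4): δ = 113.70°  ·
  (3,5): δ = 70.55°  ·
  (4,5): δ = 136.85°  ·
antipodal pairs: 3

count = 3; pairs: (1,3), (2,4), (2,5)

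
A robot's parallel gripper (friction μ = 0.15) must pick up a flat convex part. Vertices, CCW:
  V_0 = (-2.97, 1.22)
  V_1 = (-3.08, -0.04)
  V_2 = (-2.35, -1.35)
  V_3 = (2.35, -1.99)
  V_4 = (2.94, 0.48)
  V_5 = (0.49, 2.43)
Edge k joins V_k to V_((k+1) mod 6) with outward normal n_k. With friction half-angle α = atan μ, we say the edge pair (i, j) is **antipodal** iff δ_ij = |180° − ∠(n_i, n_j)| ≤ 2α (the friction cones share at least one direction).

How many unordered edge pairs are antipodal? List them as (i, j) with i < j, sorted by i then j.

count = 1; pairs: (0,3)

α = atan 0.15 = 8.53°;  2α = 17.06°
n_0 = (-0.9962, +0.0870)
n_1 = (-0.8735, -0.4868)
n_2 = (-0.1349, -0.9909)
n_3 = (+0.9726, -0.2323)
n_4 = (+0.6227, +0.7824)
n_5 = (-0.3301, +0.9439)
  (0,1): δ = 145.88°  ·
  (0,2): δ = 92.76°  ·
  (0,3): δ = 8.44°  ✓
  (0,4): δ = 56.47°  ·
  (0,5): δ = 114.26°  ·
  (1,2): δ = 126.88°  ·
  (1,3): δ = 42.56°  ·
  (1,4): δ = 22.35°  ·
  (1,5): δ = 80.15°  ·
  (2,3): δ = 95.68°  ·
  (2,4): δ = 30.76°  ·
  (2,5): δ = 27.03°  ·
  (3,4): δ = 115.08°  ·
  (3,5): δ = 57.29°  ·
  (4,5): δ = 122.21°  ·
antipodal pairs: 1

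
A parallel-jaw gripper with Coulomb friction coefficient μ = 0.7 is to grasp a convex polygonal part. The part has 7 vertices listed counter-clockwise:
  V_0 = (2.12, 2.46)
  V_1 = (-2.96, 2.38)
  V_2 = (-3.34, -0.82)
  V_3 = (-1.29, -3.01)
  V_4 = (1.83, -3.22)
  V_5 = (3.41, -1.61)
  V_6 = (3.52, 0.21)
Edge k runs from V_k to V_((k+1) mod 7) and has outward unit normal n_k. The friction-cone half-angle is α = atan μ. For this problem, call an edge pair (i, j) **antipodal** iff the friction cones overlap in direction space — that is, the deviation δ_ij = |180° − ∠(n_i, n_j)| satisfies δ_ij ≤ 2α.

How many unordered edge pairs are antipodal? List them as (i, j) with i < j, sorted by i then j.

count = 9; pairs: (0,2), (0,3), (0,4), (1,4), (1,5), (1,6), (2,5), (2,6), (3,6)

α = atan 0.7 = 34.99°;  2α = 69.98°
n_0 = (-0.0157, +0.9999)
n_1 = (-0.9930, +0.1179)
n_2 = (-0.7301, -0.6834)
n_3 = (-0.0672, -0.9977)
n_4 = (+0.7137, -0.7004)
n_5 = (+0.9982, -0.0603)
n_6 = (+0.8491, +0.5283)
  (0,1): δ = 97.67°  ·
  (0,2): δ = 47.79°  ✓
  (0,3): δ = 4.75°  ✓
  (0,4): δ = 44.64°  ✓
  (0,5): δ = 85.64°  ·
  (0,6): δ = 120.99°  ·
  (1,2): δ = 130.12°  ·
  (1,3): δ = 87.08°  ·
  (1,4): δ = 37.69°  ✓
  (1,5): δ = 3.31°  ✓
  (1,6): δ = 38.66°  ✓
  (2,3): δ = 136.96°  ·
  (2,4): δ = 87.57°  ·
  (2,5): δ = 46.57°  ✓
  (2,6): δ = 11.22°  ✓
  (3,4): δ = 130.61°  ·
  (3,5): δ = 89.61°  ·
  (3,6): δ = 54.26°  ✓
  (4,5): δ = 139.00°  ·
  (4,6): δ = 103.65°  ·
  (5,6): δ = 144.65°  ·
antipodal pairs: 9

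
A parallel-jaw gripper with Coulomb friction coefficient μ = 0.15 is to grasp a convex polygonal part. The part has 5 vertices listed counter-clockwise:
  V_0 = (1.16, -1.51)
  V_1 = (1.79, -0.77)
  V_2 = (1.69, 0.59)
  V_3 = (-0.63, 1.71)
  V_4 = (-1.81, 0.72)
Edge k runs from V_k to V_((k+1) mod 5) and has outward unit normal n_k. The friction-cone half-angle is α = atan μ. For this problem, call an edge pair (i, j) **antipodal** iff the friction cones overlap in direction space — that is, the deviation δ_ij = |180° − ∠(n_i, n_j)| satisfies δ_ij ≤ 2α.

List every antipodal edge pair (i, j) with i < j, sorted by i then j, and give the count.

α = atan 0.15 = 8.53°;  2α = 17.06°
n_0 = (+0.7614, -0.6482)
n_1 = (+0.9973, +0.0733)
n_2 = (+0.4347, +0.9006)
n_3 = (-0.6427, +0.7661)
n_4 = (-0.6004, -0.7997)
  (0,1): δ = 135.39°  ·
  (0,2): δ = 75.36°  ·
  (0,3): δ = 9.59°  ✓
  (0,4): δ = 93.51°  ·
  (1,2): δ = 119.97°  ·
  (1,3): δ = 54.21°  ·
  (1,4): δ = 48.89°  ·
  (2,3): δ = 114.23°  ·
  (2,4): δ = 11.13°  ✓
  (3,4): δ = 76.90°  ·
antipodal pairs: 2

count = 2; pairs: (0,3), (2,4)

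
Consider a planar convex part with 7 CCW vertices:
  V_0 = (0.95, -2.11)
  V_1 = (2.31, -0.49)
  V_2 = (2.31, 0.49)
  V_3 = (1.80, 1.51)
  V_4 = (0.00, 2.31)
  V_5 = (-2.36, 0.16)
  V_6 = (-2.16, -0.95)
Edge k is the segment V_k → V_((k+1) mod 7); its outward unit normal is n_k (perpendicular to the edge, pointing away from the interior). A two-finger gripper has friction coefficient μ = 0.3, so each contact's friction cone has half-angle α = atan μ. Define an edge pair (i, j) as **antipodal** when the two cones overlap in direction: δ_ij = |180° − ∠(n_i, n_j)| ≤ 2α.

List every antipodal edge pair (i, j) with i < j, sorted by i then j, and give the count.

count = 4; pairs: (0,4), (1,5), (2,5), (3,6)

α = atan 0.3 = 16.70°;  2α = 33.40°
n_0 = (+0.7659, -0.6430)
n_1 = (+1.0000, -0.0000)
n_2 = (+0.8944, +0.4472)
n_3 = (+0.4061, +0.9138)
n_4 = (-0.6735, +0.7392)
n_5 = (-0.9842, -0.1773)
n_6 = (-0.3495, -0.9369)
  (0,1): δ = 139.99°  ·
  (0,2): δ = 113.42°  ·
  (0,3): δ = 73.95°  ·
  (0,4): δ = 7.65°  ✓
  (0,5): δ = 50.23°  ·
  (0,6): δ = 109.56°  ·
  (1,2): δ = 153.43°  ·
  (1,3): δ = 113.96°  ·
  (1,4): δ = 47.67°  ·
  (1,5): δ = 10.21°  ✓
  (1,6): δ = 69.54°  ·
  (2,3): δ = 140.53°  ·
  (2,4): δ = 74.23°  ·
  (2,5): δ = 16.35°  ✓
  (2,6): δ = 42.98°  ·
  (3,4): δ = 113.70°  ·
  (3,5): δ = 55.82°  ·
  (3,6): δ = 3.51°  ✓
  (4,5): δ = 122.12°  ·
  (4,6): δ = 62.79°  ·
  (5,6): δ = 120.67°  ·
antipodal pairs: 4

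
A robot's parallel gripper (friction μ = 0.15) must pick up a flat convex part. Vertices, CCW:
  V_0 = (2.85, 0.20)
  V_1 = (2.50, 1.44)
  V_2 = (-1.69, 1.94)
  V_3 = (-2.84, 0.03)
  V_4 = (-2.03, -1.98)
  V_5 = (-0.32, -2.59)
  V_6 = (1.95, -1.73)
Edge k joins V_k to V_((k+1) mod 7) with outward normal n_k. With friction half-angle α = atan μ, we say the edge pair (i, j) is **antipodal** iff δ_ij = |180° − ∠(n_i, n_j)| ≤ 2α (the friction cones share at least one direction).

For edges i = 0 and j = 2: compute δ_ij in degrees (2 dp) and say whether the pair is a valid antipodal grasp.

α = atan 0.15 = 8.53°;  2α = 17.06°
edge 0: e_0 = (-0.35, +1.24);  n_0 = (+0.9624, +0.2716)
edge 2: e_2 = (-1.15, -1.91);  n_2 = (-0.8567, +0.5158)
∠(n_0, n_2) = 133.19°
δ = |180° − 133.19°| = 46.81°
46.81° > 2α = 17.06°  →  invalid

δ = 46.81°, invalid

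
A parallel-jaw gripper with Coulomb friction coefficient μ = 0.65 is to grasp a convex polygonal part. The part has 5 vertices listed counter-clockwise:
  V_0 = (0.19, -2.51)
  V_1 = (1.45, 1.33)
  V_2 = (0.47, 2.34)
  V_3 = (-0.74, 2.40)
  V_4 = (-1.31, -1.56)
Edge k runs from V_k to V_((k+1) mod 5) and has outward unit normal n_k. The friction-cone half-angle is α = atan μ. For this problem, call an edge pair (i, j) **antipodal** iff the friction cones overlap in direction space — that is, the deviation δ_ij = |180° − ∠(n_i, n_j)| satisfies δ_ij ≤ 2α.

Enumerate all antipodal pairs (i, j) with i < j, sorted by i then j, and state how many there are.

α = atan 0.65 = 33.02°;  2α = 66.05°
n_0 = (+0.9502, -0.3118)
n_1 = (+0.7177, +0.6964)
n_2 = (+0.0495, +0.9988)
n_3 = (-0.9898, +0.1425)
n_4 = (-0.5351, -0.8448)
  (0,1): δ = 117.70°  ·
  (0,2): δ = 74.67°  ·
  (0,3): δ = 9.98°  ✓
  (0,4): δ = 75.82°  ·
  (1,2): δ = 136.98°  ·
  (1,3): δ = 52.33°  ✓
  (1,4): δ = 13.52°  ✓
  (2,3): δ = 95.35°  ·
  (2,4): δ = 29.51°  ✓
  (3,4): δ = 114.16°  ·
antipodal pairs: 4

count = 4; pairs: (0,3), (1,3), (1,4), (2,4)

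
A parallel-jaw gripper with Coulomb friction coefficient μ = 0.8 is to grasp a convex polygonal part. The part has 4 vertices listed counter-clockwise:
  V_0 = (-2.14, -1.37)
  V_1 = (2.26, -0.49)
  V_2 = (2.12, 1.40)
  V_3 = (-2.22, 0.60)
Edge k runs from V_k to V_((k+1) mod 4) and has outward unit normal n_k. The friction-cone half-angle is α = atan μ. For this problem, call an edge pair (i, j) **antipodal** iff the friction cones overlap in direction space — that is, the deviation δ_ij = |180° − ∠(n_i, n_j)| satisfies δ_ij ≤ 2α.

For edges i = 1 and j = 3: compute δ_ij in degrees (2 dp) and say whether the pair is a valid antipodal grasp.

α = atan 0.8 = 38.66°;  2α = 77.32°
edge 1: e_1 = (-0.14, +1.89);  n_1 = (+0.9973, +0.0739)
edge 3: e_3 = (+0.08, -1.97);  n_3 = (-0.9992, -0.0406)
∠(n_1, n_3) = 178.09°
δ = |180° − 178.09°| = 1.91°
1.91° ≤ 2α = 77.32°  →  valid

δ = 1.91°, valid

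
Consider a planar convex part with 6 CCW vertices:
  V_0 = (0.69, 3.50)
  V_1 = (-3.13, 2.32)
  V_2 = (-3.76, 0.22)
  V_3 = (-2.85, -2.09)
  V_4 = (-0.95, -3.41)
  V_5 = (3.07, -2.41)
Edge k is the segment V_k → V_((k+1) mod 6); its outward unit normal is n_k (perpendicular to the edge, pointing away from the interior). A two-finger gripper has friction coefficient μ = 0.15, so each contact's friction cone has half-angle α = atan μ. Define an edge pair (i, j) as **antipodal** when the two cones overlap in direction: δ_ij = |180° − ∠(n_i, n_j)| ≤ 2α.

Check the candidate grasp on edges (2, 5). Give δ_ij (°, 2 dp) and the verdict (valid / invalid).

α = atan 0.15 = 8.53°;  2α = 17.06°
edge 2: e_2 = (+0.91, -2.31);  n_2 = (-0.9304, -0.3665)
edge 5: e_5 = (-2.38, +5.91);  n_5 = (+0.9276, +0.3736)
∠(n_2, n_5) = 179.57°
δ = |180° − 179.57°| = 0.43°
0.43° ≤ 2α = 17.06°  →  valid

δ = 0.43°, valid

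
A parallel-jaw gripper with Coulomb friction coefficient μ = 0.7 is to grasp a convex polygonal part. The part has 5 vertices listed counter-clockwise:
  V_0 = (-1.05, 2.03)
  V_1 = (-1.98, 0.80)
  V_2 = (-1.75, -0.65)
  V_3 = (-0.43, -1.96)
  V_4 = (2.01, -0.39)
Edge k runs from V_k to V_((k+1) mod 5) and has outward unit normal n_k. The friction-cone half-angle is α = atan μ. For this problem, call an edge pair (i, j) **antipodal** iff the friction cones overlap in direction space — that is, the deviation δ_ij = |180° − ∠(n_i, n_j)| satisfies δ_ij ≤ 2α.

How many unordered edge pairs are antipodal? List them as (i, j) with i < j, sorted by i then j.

count = 4; pairs: (0,3), (1,3), (1,4), (2,4)

α = atan 0.7 = 34.99°;  2α = 69.98°
n_0 = (-0.7977, +0.6031)
n_1 = (-0.9877, -0.1567)
n_2 = (-0.7044, -0.7098)
n_3 = (+0.5411, -0.8410)
n_4 = (+0.6203, +0.7844)
  (0,1): δ = 133.89°  ·
  (0,2): δ = 97.69°  ·
  (0,3): δ = 20.15°  ✓
  (0,4): δ = 88.75°  ·
  (1,2): δ = 143.80°  ·
  (1,3): δ = 66.25°  ✓
  (1,4): δ = 42.65°  ✓
  (2,3): δ = 102.46°  ·
  (2,4): δ = 6.44°  ✓
  (3,4): δ = 71.10°  ·
antipodal pairs: 4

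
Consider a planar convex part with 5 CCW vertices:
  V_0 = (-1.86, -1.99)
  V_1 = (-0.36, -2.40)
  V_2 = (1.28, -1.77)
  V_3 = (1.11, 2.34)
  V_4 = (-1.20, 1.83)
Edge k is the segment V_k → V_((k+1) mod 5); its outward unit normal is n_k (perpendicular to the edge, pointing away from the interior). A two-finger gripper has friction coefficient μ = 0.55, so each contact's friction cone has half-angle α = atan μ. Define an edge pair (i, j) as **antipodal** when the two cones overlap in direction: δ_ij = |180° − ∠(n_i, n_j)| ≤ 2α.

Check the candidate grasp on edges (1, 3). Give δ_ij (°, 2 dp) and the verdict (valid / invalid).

δ = 8.56°, valid

α = atan 0.55 = 28.81°;  2α = 57.62°
edge 1: e_1 = (+1.64, +0.63);  n_1 = (+0.3586, -0.9335)
edge 3: e_3 = (-2.31, -0.51);  n_3 = (-0.2156, +0.9765)
∠(n_1, n_3) = 171.44°
δ = |180° − 171.44°| = 8.56°
8.56° ≤ 2α = 57.62°  →  valid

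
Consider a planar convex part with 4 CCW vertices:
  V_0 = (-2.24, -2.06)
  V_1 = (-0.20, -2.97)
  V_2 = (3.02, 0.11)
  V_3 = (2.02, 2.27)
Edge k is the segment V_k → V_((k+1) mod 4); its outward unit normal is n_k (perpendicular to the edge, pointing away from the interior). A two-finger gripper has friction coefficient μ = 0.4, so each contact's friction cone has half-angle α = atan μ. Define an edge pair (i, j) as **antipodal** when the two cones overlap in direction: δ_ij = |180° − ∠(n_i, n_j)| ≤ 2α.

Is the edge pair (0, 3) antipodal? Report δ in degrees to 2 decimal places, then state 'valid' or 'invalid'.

α = atan 0.4 = 21.80°;  2α = 43.60°
edge 0: e_0 = (+2.04, -0.91);  n_0 = (-0.4074, -0.9133)
edge 3: e_3 = (-4.26, -4.33);  n_3 = (-0.7128, +0.7013)
∠(n_0, n_3) = 110.49°
δ = |180° − 110.49°| = 69.51°
69.51° > 2α = 43.60°  →  invalid

δ = 69.51°, invalid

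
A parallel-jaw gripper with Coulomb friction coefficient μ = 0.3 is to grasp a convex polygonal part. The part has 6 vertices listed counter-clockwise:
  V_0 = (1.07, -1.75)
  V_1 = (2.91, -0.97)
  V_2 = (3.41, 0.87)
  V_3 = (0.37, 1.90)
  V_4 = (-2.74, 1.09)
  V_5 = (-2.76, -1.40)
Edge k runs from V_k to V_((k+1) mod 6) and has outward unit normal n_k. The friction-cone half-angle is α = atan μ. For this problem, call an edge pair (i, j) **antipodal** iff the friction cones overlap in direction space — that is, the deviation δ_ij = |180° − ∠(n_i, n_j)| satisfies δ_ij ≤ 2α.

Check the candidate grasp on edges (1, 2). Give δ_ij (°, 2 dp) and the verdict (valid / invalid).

α = atan 0.3 = 16.70°;  2α = 33.40°
edge 1: e_1 = (+0.50, +1.84);  n_1 = (+0.9650, -0.2622)
edge 2: e_2 = (-3.04, +1.03);  n_2 = (+0.3209, +0.9471)
∠(n_1, n_2) = 86.49°
δ = |180° − 86.49°| = 93.51°
93.51° > 2α = 33.40°  →  invalid

δ = 93.51°, invalid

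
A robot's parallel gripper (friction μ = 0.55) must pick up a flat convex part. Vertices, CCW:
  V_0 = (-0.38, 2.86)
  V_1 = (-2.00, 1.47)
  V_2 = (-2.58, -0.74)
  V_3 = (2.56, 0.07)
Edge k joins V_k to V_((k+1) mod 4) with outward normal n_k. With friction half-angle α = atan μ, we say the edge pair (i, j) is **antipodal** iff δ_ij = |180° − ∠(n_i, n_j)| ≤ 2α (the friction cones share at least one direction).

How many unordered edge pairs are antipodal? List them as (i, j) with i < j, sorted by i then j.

count = 2; pairs: (0,2), (2,3)

α = atan 0.55 = 28.81°;  2α = 57.62°
n_0 = (-0.6512, +0.7589)
n_1 = (-0.9672, +0.2538)
n_2 = (+0.1557, -0.9878)
n_3 = (+0.6884, +0.7254)
  (0,1): δ = 145.34°  ·
  (0,2): δ = 31.67°  ✓
  (0,3): δ = 95.87°  ·
  (1,2): δ = 66.34°  ·
  (1,3): δ = 61.20°  ·
  (2,3): δ = 52.46°  ✓
antipodal pairs: 2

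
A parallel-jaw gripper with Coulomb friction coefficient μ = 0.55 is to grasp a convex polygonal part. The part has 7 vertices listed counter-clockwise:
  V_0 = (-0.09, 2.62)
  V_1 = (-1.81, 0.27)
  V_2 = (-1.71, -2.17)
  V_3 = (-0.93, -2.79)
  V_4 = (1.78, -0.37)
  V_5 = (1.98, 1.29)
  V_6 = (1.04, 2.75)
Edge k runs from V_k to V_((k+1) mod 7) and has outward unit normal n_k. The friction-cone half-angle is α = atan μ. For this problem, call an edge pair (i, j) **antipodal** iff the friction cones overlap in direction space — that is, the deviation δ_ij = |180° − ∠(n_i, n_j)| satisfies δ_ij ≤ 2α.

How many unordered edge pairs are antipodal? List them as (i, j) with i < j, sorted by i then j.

α = atan 0.55 = 28.81°;  2α = 57.62°
n_0 = (-0.8070, +0.5906)
n_1 = (-0.9992, -0.0409)
n_2 = (-0.6222, -0.7828)
n_3 = (+0.6661, -0.7459)
n_4 = (+0.9928, -0.1196)
n_5 = (+0.8408, +0.5413)
n_6 = (-0.1143, +0.9934)
  (0,1): δ = 141.45°  ·
  (0,2): δ = 92.28°  ·
  (0,3): δ = 12.03°  ✓
  (0,4): δ = 29.33°  ✓
  (0,5): δ = 68.98°  ·
  (0,6): δ = 132.76°  ·
  (1,2): δ = 130.83°  ·
  (1,3): δ = 50.58°  ✓
  (1,4): δ = 9.22°  ✓
  (1,5): δ = 30.43°  ✓
  (1,6): δ = 94.22°  ·
  (2,3): δ = 99.76°  ·
  (2,4): δ = 58.39°  ·
  (2,5): δ = 18.74°  ✓
  (2,6): δ = 45.04°  ✓
  (3,4): δ = 138.63°  ·
  (3,5): δ = 98.99°  ·
  (3,6): δ = 35.20°  ✓
  (4,5): δ = 140.36°  ·
  (4,6): δ = 76.57°  ·
  (5,6): δ = 116.21°  ·
antipodal pairs: 8

count = 8; pairs: (0,3), (0,4), (1,3), (1,4), (1,5), (2,5), (2,6), (3,6)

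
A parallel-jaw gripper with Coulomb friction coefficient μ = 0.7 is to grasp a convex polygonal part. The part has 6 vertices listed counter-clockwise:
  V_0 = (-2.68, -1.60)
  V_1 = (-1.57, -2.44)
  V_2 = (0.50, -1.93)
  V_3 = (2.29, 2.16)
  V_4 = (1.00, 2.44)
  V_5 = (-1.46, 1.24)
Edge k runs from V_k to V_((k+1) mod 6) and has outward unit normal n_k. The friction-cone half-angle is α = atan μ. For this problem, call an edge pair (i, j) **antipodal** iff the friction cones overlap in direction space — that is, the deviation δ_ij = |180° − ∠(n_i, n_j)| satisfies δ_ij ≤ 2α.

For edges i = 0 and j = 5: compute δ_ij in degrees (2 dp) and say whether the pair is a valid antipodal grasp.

α = atan 0.7 = 34.99°;  2α = 69.98°
edge 0: e_0 = (+1.11, -0.84);  n_0 = (-0.6034, -0.7974)
edge 5: e_5 = (-1.22, -2.84);  n_5 = (-0.9188, +0.3947)
∠(n_0, n_5) = 76.13°
δ = |180° − 76.13°| = 103.87°
103.87° > 2α = 69.98°  →  invalid

δ = 103.87°, invalid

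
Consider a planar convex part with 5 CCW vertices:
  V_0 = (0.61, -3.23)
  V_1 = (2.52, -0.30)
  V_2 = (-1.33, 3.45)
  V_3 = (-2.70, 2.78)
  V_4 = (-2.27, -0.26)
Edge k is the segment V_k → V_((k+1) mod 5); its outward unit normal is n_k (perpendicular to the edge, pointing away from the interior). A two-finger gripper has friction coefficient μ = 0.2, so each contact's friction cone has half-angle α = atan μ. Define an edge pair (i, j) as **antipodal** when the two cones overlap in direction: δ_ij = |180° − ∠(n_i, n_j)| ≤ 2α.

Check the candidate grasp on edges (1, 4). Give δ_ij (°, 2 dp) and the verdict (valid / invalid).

α = atan 0.2 = 11.31°;  2α = 22.62°
edge 1: e_1 = (-3.85, +3.75);  n_1 = (+0.6977, +0.7163)
edge 4: e_4 = (+2.88, -2.97);  n_4 = (-0.7179, -0.6961)
∠(n_1, n_4) = 178.36°
δ = |180° − 178.36°| = 1.64°
1.64° ≤ 2α = 22.62°  →  valid

δ = 1.64°, valid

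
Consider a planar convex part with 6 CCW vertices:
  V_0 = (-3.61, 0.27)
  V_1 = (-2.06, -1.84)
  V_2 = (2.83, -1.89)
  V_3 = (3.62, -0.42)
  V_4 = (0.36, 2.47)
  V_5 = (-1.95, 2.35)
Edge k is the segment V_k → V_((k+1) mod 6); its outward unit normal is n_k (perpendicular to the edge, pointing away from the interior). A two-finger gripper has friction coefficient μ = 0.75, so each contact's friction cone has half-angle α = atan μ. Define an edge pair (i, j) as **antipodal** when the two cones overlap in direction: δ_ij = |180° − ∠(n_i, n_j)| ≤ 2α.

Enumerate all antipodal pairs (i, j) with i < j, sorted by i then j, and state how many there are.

count = 8; pairs: (0,2), (0,3), (0,4), (1,3), (1,4), (1,5), (2,4), (2,5)

α = atan 0.75 = 36.87°;  2α = 73.74°
n_0 = (-0.8059, -0.5920)
n_1 = (-0.0102, -0.9999)
n_2 = (+0.8809, -0.4734)
n_3 = (+0.6634, +0.7483)
n_4 = (-0.0519, +0.9987)
n_5 = (-0.7816, +0.6238)
  (0,1): δ = 126.89°  ·
  (0,2): δ = 64.56°  ✓
  (0,3): δ = 12.14°  ✓
  (0,4): δ = 56.67°  ✓
  (0,5): δ = 105.11°  ·
  (1,2): δ = 117.67°  ·
  (1,3): δ = 40.97°  ✓
  (1,4): δ = 3.56°  ✓
  (1,5): δ = 51.99°  ✓
  (2,3): δ = 103.30°  ·
  (2,4): δ = 58.77°  ✓
  (2,5): δ = 10.34°  ✓
  (3,4): δ = 135.47°  ·
  (3,5): δ = 87.04°  ·
  (4,5): δ = 131.57°  ·
antipodal pairs: 8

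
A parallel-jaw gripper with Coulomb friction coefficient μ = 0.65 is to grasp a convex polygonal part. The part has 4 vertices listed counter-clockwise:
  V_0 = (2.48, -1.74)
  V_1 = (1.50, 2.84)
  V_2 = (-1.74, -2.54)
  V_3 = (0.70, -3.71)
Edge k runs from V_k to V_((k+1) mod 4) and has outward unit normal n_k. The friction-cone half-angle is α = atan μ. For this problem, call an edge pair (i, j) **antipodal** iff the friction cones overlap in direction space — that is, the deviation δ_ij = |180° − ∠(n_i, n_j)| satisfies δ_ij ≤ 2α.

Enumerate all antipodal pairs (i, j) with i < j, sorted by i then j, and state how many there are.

count = 3; pairs: (0,1), (0,2), (1,3)

α = atan 0.65 = 33.02°;  2α = 66.05°
n_0 = (+0.9779, +0.2092)
n_1 = (-0.8566, +0.5159)
n_2 = (-0.4324, -0.9017)
n_3 = (+0.7420, -0.6704)
  (0,1): δ = 43.14°  ✓
  (0,2): δ = 52.30°  ✓
  (0,3): δ = 125.82°  ·
  (1,2): δ = 84.56°  ·
  (1,3): δ = 11.04°  ✓
  (2,3): δ = 106.48°  ·
antipodal pairs: 3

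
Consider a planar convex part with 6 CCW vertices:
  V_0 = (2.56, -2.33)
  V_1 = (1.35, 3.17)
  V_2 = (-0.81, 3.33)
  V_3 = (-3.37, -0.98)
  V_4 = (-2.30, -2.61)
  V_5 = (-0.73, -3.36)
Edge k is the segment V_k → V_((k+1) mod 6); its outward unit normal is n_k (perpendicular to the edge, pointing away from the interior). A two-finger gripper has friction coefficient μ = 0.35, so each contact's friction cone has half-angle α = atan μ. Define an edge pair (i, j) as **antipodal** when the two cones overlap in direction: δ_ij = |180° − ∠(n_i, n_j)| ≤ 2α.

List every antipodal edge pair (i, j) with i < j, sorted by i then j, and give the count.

count = 3; pairs: (0,3), (1,4), (1,5)

α = atan 0.35 = 19.29°;  2α = 38.58°
n_0 = (+0.9766, +0.2149)
n_1 = (+0.0739, +0.9973)
n_2 = (-0.8598, +0.5107)
n_3 = (-0.8360, -0.5488)
n_4 = (-0.4310, -0.9023)
n_5 = (+0.2988, -0.9543)
  (0,1): δ = 106.64°  ·
  (0,2): δ = 43.12°  ·
  (0,3): δ = 20.88°  ✓
  (0,4): δ = 52.06°  ·
  (0,5): δ = 94.98°  ·
  (1,2): δ = 116.47°  ·
  (1,3): δ = 52.48°  ·
  (1,4): δ = 21.30°  ✓
  (1,5): δ = 21.62°  ✓
  (2,3): δ = 116.01°  ·
  (2,4): δ = 84.83°  ·
  (2,5): δ = 41.91°  ·
  (3,4): δ = 148.82°  ·
  (3,5): δ = 105.90°  ·
  (4,5): δ = 137.08°  ·
antipodal pairs: 3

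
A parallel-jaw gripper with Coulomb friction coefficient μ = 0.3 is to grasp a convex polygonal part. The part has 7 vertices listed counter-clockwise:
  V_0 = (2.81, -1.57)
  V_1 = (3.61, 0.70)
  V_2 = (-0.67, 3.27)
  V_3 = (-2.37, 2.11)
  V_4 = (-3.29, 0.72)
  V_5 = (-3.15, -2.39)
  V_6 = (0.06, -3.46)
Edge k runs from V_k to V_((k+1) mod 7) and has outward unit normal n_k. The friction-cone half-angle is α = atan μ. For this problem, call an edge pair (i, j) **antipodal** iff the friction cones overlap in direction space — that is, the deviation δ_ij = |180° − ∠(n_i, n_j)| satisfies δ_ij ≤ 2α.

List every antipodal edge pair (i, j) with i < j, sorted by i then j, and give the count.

count = 5; pairs: (0,3), (0,4), (1,5), (2,6), (3,6)

α = atan 0.3 = 16.70°;  2α = 33.40°
n_0 = (+0.9431, -0.3324)
n_1 = (+0.5148, +0.8573)
n_2 = (-0.5636, +0.8260)
n_3 = (-0.8339, +0.5519)
n_4 = (-0.9990, -0.0450)
n_5 = (-0.3162, -0.9487)
n_6 = (+0.5664, -0.8241)
  (0,1): δ = 101.57°  ·
  (0,2): δ = 36.28°  ·
  (0,3): δ = 14.09°  ✓
  (0,4): δ = 21.99°  ✓
  (0,5): δ = 90.98°  ·
  (0,6): δ = 143.91°  ·
  (1,2): δ = 114.71°  ·
  (1,3): δ = 92.52°  ·
  (1,4): δ = 56.44°  ·
  (1,5): δ = 12.55°  ✓
  (1,6): δ = 65.48°  ·
  (2,3): δ = 157.81°  ·
  (2,4): δ = 121.73°  ·
  (2,5): δ = 52.74°  ·
  (2,6): δ = 0.19°  ✓
  (3,4): δ = 143.92°  ·
  (3,5): δ = 74.94°  ·
  (3,6): δ = 22.00°  ✓
  (4,5): δ = 111.01°  ·
  (4,6): δ = 58.08°  ·
  (5,6): δ = 127.07°  ·
antipodal pairs: 5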